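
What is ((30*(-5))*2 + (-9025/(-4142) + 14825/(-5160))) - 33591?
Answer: -3812408893/112488 ≈ -33892.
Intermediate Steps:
((30*(-5))*2 + (-9025/(-4142) + 14825/(-5160))) - 33591 = (-150*2 + (-9025*(-1/4142) + 14825*(-1/5160))) - 33591 = (-300 + (475/218 - 2965/1032)) - 33591 = (-300 - 78085/112488) - 33591 = -33824485/112488 - 33591 = -3812408893/112488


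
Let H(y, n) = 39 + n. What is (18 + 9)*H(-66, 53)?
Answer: 2484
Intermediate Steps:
(18 + 9)*H(-66, 53) = (18 + 9)*(39 + 53) = 27*92 = 2484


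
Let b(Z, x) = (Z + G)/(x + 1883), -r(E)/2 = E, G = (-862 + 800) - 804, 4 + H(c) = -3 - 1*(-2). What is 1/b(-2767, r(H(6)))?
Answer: -631/1211 ≈ -0.52106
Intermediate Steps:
H(c) = -5 (H(c) = -4 + (-3 - 1*(-2)) = -4 + (-3 + 2) = -4 - 1 = -5)
G = -866 (G = -62 - 804 = -866)
r(E) = -2*E
b(Z, x) = (-866 + Z)/(1883 + x) (b(Z, x) = (Z - 866)/(x + 1883) = (-866 + Z)/(1883 + x))
1/b(-2767, r(H(6))) = 1/((-866 - 2767)/(1883 - 2*(-5))) = 1/(-3633/(1883 + 10)) = 1/(-3633/1893) = 1/((1/1893)*(-3633)) = 1/(-1211/631) = -631/1211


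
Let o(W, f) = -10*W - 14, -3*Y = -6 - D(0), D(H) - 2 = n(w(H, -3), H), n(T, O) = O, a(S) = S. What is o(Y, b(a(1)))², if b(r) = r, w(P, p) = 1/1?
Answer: 14884/9 ≈ 1653.8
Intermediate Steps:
w(P, p) = 1
D(H) = 2 + H
Y = 8/3 (Y = -(-6 - (2 + 0))/3 = -(-6 - 1*2)/3 = -(-6 - 2)/3 = -⅓*(-8) = 8/3 ≈ 2.6667)
o(W, f) = -14 - 10*W
o(Y, b(a(1)))² = (-14 - 10*8/3)² = (-14 - 80/3)² = (-122/3)² = 14884/9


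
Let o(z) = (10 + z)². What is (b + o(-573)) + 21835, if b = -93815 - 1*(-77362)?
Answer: 322351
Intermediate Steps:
b = -16453 (b = -93815 + 77362 = -16453)
(b + o(-573)) + 21835 = (-16453 + (10 - 573)²) + 21835 = (-16453 + (-563)²) + 21835 = (-16453 + 316969) + 21835 = 300516 + 21835 = 322351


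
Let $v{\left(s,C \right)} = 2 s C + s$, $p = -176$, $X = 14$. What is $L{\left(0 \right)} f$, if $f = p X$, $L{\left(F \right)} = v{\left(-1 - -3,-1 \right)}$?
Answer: $4928$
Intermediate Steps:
$v{\left(s,C \right)} = s + 2 C s$ ($v{\left(s,C \right)} = 2 C s + s = s + 2 C s$)
$L{\left(F \right)} = -2$ ($L{\left(F \right)} = \left(-1 - -3\right) \left(1 + 2 \left(-1\right)\right) = \left(-1 + 3\right) \left(1 - 2\right) = 2 \left(-1\right) = -2$)
$f = -2464$ ($f = \left(-176\right) 14 = -2464$)
$L{\left(0 \right)} f = \left(-2\right) \left(-2464\right) = 4928$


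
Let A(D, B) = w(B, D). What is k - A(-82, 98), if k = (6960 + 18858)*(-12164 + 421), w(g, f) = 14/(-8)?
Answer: -1212723089/4 ≈ -3.0318e+8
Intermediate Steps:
w(g, f) = -7/4 (w(g, f) = 14*(-⅛) = -7/4)
A(D, B) = -7/4
k = -303180774 (k = 25818*(-11743) = -303180774)
k - A(-82, 98) = -303180774 - 1*(-7/4) = -303180774 + 7/4 = -1212723089/4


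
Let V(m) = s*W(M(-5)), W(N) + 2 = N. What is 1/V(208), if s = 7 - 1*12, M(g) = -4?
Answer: 1/30 ≈ 0.033333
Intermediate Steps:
s = -5 (s = 7 - 12 = -5)
W(N) = -2 + N
V(m) = 30 (V(m) = -5*(-2 - 4) = -5*(-6) = 30)
1/V(208) = 1/30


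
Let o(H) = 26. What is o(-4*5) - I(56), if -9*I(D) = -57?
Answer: 59/3 ≈ 19.667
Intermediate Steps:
I(D) = 19/3 (I(D) = -1/9*(-57) = 19/3)
o(-4*5) - I(56) = 26 - 1*19/3 = 26 - 19/3 = 59/3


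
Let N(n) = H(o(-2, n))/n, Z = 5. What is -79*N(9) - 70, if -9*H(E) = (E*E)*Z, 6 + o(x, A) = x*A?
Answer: 24650/9 ≈ 2738.9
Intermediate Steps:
o(x, A) = -6 + A*x (o(x, A) = -6 + x*A = -6 + A*x)
H(E) = -5*E²/9 (H(E) = -E*E*5/9 = -E²*5/9 = -5*E²/9)
N(n) = -5*(-6 - 2*n)²/(9*n) (N(n) = (-5*(-6 + n*(-2))²/9)/n = (-5*(-6 - 2*n)²/9)/n = -5*(-6 - 2*n)²/(9*n))
-79*N(9) - 70 = -(-1580)*(3 + 9)²/(9*9) - 70 = -(-1580)*12²/(9*9) - 70 = -(-1580)*144/(9*9) - 70 = -79*(-320/9) - 70 = 25280/9 - 70 = 24650/9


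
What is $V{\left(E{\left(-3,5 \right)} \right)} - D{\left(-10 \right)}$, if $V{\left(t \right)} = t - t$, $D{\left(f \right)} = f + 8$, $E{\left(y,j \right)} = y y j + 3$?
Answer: $2$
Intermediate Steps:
$E{\left(y,j \right)} = 3 + j y^{2}$ ($E{\left(y,j \right)} = y^{2} j + 3 = j y^{2} + 3 = 3 + j y^{2}$)
$D{\left(f \right)} = 8 + f$
$V{\left(t \right)} = 0$
$V{\left(E{\left(-3,5 \right)} \right)} - D{\left(-10 \right)} = 0 - \left(8 - 10\right) = 0 - -2 = 0 + 2 = 2$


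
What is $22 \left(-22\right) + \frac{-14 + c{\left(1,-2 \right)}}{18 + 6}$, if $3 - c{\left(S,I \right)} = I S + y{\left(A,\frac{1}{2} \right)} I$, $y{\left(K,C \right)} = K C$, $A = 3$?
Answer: $- \frac{1937}{4} \approx -484.25$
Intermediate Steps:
$y{\left(K,C \right)} = C K$
$c{\left(S,I \right)} = 3 - \frac{3 I}{2} - I S$ ($c{\left(S,I \right)} = 3 - \left(I S + \frac{1}{2} \cdot 3 I\right) = 3 - \left(I S + \frac{3 I}{2}\right) = 3 - \left(\frac{3 I}{2} + I S\right) = 3 - \frac{3 I}{2} - I S$)
$22 \left(-22\right) + \frac{-14 + c{\left(1,-2 \right)}}{18 + 6} = 22 \left(-22\right) + \frac{-14 - \left(-6 - 2\right)}{18 + 6} = -484 + \frac{-14 + \left(3 + 3 + 2\right)}{24} = -484 + \left(-14 + 8\right) \frac{1}{24} = -484 - \frac{1}{4} = - \frac{1937}{4}$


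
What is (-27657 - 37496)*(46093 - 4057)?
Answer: -2738771508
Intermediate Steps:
(-27657 - 37496)*(46093 - 4057) = -65153*42036 = -2738771508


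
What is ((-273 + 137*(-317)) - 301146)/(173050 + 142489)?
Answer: -49264/45077 ≈ -1.0929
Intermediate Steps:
((-273 + 137*(-317)) - 301146)/(173050 + 142489) = ((-273 - 43429) - 301146)/315539 = (-43702 - 301146)*(1/315539) = -344848*1/315539 = -49264/45077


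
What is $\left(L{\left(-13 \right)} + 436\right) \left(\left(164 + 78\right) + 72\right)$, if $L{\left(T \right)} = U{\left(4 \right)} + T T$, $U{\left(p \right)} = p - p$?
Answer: $189970$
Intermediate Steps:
$U{\left(p \right)} = 0$
$L{\left(T \right)} = T^{2}$ ($L{\left(T \right)} = 0 + T T = 0 + T^{2} = T^{2}$)
$\left(L{\left(-13 \right)} + 436\right) \left(\left(164 + 78\right) + 72\right) = \left(\left(-13\right)^{2} + 436\right) \left(\left(164 + 78\right) + 72\right) = \left(169 + 436\right) \left(242 + 72\right) = 605 \cdot 314 = 189970$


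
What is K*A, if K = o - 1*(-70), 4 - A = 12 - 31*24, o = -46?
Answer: 17664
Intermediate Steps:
A = 736 (A = 4 - (12 - 31*24) = 4 - (12 - 744) = 4 - 1*(-732) = 4 + 732 = 736)
K = 24 (K = -46 - 1*(-70) = -46 + 70 = 24)
K*A = 24*736 = 17664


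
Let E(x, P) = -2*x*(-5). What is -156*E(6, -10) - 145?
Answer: -9505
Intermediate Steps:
E(x, P) = 10*x
-156*E(6, -10) - 145 = -1560*6 - 145 = -156*60 - 145 = -9360 - 145 = -9505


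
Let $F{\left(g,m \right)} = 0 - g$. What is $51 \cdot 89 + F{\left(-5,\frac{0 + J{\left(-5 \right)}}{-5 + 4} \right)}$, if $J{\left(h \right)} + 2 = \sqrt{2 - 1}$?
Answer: $4544$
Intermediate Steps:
$J{\left(h \right)} = -1$ ($J{\left(h \right)} = -2 + \sqrt{2 - 1} = -2 + \sqrt{1} = -2 + 1 = -1$)
$F{\left(g,m \right)} = - g$
$51 \cdot 89 + F{\left(-5,\frac{0 + J{\left(-5 \right)}}{-5 + 4} \right)} = 51 \cdot 89 - -5 = 4539 + 5 = 4544$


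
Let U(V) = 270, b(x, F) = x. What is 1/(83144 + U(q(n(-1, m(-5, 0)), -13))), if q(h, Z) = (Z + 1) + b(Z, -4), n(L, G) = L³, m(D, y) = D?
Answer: 1/83414 ≈ 1.1988e-5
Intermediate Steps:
q(h, Z) = 1 + 2*Z (q(h, Z) = (Z + 1) + Z = (1 + Z) + Z = 1 + 2*Z)
1/(83144 + U(q(n(-1, m(-5, 0)), -13))) = 1/(83144 + 270) = 1/83414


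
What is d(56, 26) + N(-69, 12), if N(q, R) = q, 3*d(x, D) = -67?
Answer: -274/3 ≈ -91.333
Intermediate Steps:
d(x, D) = -67/3 (d(x, D) = (⅓)*(-67) = -67/3)
d(56, 26) + N(-69, 12) = -67/3 - 69 = -274/3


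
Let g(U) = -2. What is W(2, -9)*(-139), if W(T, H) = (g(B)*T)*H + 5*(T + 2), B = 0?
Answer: -7784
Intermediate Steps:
W(T, H) = 10 + 5*T - 2*H*T (W(T, H) = (-2*T)*H + 5*(T + 2) = -2*H*T + 5*(2 + T) = -2*H*T + (10 + 5*T) = 10 + 5*T - 2*H*T)
W(2, -9)*(-139) = (10 + 5*2 - 2*(-9)*2)*(-139) = (10 + 10 + 36)*(-139) = 56*(-139) = -7784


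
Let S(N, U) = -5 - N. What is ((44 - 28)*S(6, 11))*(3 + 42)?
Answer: -7920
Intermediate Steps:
((44 - 28)*S(6, 11))*(3 + 42) = ((44 - 28)*(-5 - 1*6))*(3 + 42) = (16*(-5 - 6))*45 = (16*(-11))*45 = -176*45 = -7920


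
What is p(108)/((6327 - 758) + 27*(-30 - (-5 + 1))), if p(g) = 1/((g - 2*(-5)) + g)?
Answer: 1/1099942 ≈ 9.0914e-7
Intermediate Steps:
p(g) = 1/(10 + 2*g) (p(g) = 1/((g + 10) + g) = 1/((10 + g) + g) = 1/(10 + 2*g))
p(108)/((6327 - 758) + 27*(-30 - (-5 + 1))) = (1/(2*(5 + 108)))/((6327 - 758) + 27*(-30 - (-5 + 1))) = ((1/2)/113)/(5569 + 27*(-30 - 1*(-4))) = ((1/2)*(1/113))/(5569 + 27*(-30 + 4)) = 1/(226*(5569 + 27*(-26))) = 1/(226*(5569 - 702)) = (1/226)/4867 = (1/226)*(1/4867) = 1/1099942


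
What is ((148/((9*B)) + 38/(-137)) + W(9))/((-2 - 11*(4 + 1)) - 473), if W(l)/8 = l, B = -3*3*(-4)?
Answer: -160195/1176282 ≈ -0.13619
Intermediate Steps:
B = 36 (B = -9*(-4) = 36)
W(l) = 8*l
((148/((9*B)) + 38/(-137)) + W(9))/((-2 - 11*(4 + 1)) - 473) = ((148/((9*36)) + 38/(-137)) + 8*9)/((-2 - 11*(4 + 1)) - 473) = ((148/324 + 38*(-1/137)) + 72)/((-2 - 11*5) - 473) = ((148*(1/324) - 38/137) + 72)/((-2 - 55) - 473) = ((37/81 - 38/137) + 72)/(-57 - 473) = (1991/11097 + 72)/(-530) = (800975/11097)*(-1/530) = -160195/1176282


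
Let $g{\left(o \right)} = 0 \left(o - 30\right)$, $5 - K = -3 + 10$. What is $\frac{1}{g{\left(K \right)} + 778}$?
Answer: $\frac{1}{778} \approx 0.0012853$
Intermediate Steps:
$K = -2$ ($K = 5 - \left(-3 + 10\right) = 5 - 7 = -2$)
$g{\left(o \right)} = 0$ ($g{\left(o \right)} = 0 \left(-30 + o\right) = 0$)
$\frac{1}{g{\left(K \right)} + 778} = \frac{1}{0 + 778} = \frac{1}{778}$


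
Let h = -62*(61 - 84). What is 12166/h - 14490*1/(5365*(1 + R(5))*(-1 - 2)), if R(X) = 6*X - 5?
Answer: 85196146/9945637 ≈ 8.5662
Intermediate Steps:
R(X) = -5 + 6*X
h = 1426 (h = -62*(-23) = 1426)
12166/h - 14490*1/(5365*(1 + R(5))*(-1 - 2)) = 12166/1426 - 14490*1/(5365*(1 + (-5 + 6*5))*(-1 - 2)) = 12166*(1/1426) - 14490*(-1/(16095*(1 + (-5 + 30)))) = 6083/713 - 14490*(-1/(16095*(1 + 25))) = 6083/713 - 14490/(-3*26*5365) = 6083/713 - 14490/((-78*5365)) = 6083/713 - 14490/(-418470) = 6083/713 - 14490*(-1/418470) = 6083/713 + 483/13949 = 85196146/9945637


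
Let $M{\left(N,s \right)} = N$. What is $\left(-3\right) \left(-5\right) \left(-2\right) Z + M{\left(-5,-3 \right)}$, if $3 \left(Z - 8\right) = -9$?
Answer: $-155$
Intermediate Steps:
$Z = 5$ ($Z = 8 + \frac{1}{3} \left(-9\right) = 8 - 3 = 5$)
$\left(-3\right) \left(-5\right) \left(-2\right) Z + M{\left(-5,-3 \right)} = \left(-3\right) \left(-5\right) \left(-2\right) 5 - 5 = 15 \left(-2\right) 5 - 5 = \left(-30\right) 5 - 5 = -150 - 5 = -155$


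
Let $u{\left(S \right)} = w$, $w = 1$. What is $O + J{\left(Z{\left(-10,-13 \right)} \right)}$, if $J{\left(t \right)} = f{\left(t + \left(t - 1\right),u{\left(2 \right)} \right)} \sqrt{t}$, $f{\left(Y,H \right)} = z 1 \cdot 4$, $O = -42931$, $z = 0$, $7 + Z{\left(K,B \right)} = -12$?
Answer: $-42931$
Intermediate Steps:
$Z{\left(K,B \right)} = -19$ ($Z{\left(K,B \right)} = -7 - 12 = -19$)
$u{\left(S \right)} = 1$
$f{\left(Y,H \right)} = 0$ ($f{\left(Y,H \right)} = 0 \cdot 1 \cdot 4 = 0 \cdot 4 = 0$)
$J{\left(t \right)} = 0$ ($J{\left(t \right)} = 0 \sqrt{t} = 0$)
$O + J{\left(Z{\left(-10,-13 \right)} \right)} = -42931 + 0 = -42931$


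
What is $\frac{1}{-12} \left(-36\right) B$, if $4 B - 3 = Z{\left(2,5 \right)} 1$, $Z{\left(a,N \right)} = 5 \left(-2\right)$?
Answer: $- \frac{21}{4} \approx -5.25$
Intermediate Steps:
$Z{\left(a,N \right)} = -10$
$B = - \frac{7}{4}$ ($B = \frac{3}{4} + \frac{\left(-10\right) 1}{4} = \frac{3}{4} + \frac{1}{4} \left(-10\right) = \frac{3}{4} - \frac{5}{2} = - \frac{7}{4} \approx -1.75$)
$\frac{1}{-12} \left(-36\right) B = \frac{1}{-12} \left(-36\right) \left(- \frac{7}{4}\right) = \left(- \frac{1}{12}\right) \left(-36\right) \left(- \frac{7}{4}\right) = 3 \left(- \frac{7}{4}\right) = - \frac{21}{4}$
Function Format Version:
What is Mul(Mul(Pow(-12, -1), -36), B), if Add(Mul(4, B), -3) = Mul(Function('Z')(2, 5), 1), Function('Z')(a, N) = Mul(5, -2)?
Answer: Rational(-21, 4) ≈ -5.2500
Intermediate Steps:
Function('Z')(a, N) = -10
B = Rational(-7, 4) (B = Add(Rational(3, 4), Mul(Rational(1, 4), Mul(-10, 1))) = Add(Rational(3, 4), Mul(Rational(1, 4), -10)) = Add(Rational(3, 4), Rational(-5, 2)) = Rational(-7, 4) ≈ -1.7500)
Mul(Mul(Pow(-12, -1), -36), B) = Mul(Mul(Pow(-12, -1), -36), Rational(-7, 4)) = Mul(Mul(Rational(-1, 12), -36), Rational(-7, 4)) = Mul(3, Rational(-7, 4)) = Rational(-21, 4)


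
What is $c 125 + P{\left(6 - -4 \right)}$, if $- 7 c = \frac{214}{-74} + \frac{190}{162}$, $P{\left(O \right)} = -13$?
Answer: $\frac{53039}{2997} \approx 17.697$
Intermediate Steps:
$c = \frac{736}{2997}$ ($c = - \frac{\frac{214}{-74} + \frac{190}{162}}{7} = - \frac{214 \left(- \frac{1}{74}\right) + 190 \cdot \frac{1}{162}}{7} = - \frac{- \frac{107}{37} + \frac{95}{81}}{7} = \left(- \frac{1}{7}\right) \left(- \frac{5152}{2997}\right) = \frac{736}{2997} \approx 0.24558$)
$c 125 + P{\left(6 - -4 \right)} = \frac{736}{2997} \cdot 125 - 13 = \frac{92000}{2997} - 13 = \frac{53039}{2997}$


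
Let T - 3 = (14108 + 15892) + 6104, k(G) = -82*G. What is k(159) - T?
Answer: -49145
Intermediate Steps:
T = 36107 (T = 3 + ((14108 + 15892) + 6104) = 3 + (30000 + 6104) = 3 + 36104 = 36107)
k(159) - T = -82*159 - 1*36107 = -13038 - 36107 = -49145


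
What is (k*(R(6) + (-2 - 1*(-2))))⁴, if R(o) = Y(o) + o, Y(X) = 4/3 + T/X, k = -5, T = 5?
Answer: 3603000625/1296 ≈ 2.7801e+6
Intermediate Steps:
Y(X) = 4/3 + 5/X
R(o) = 4/3 + o + 5/o (R(o) = (4/3 + 5/o) + o = 4/3 + o + 5/o)
(k*(R(6) + (-2 - 1*(-2))))⁴ = (-5*((4/3 + 6 + 5/6) + (-2 - 1*(-2))))⁴ = (-5*((4/3 + 6 + 5*(⅙)) + (-2 + 2)))⁴ = (-5*((4/3 + 6 + ⅚) + 0))⁴ = (-5*(49/6 + 0))⁴ = (-5*49/6)⁴ = (-245/6)⁴ = 3603000625/1296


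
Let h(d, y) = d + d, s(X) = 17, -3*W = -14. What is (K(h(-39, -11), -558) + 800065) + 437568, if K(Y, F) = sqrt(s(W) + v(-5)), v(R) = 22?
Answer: 1237633 + sqrt(39) ≈ 1.2376e+6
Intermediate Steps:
W = 14/3 (W = -1/3*(-14) = 14/3 ≈ 4.6667)
h(d, y) = 2*d
K(Y, F) = sqrt(39) (K(Y, F) = sqrt(17 + 22) = sqrt(39))
(K(h(-39, -11), -558) + 800065) + 437568 = (sqrt(39) + 800065) + 437568 = (800065 + sqrt(39)) + 437568 = 1237633 + sqrt(39)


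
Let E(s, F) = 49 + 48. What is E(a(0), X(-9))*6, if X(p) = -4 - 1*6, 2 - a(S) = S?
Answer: 582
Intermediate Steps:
a(S) = 2 - S
X(p) = -10 (X(p) = -4 - 6 = -10)
E(s, F) = 97
E(a(0), X(-9))*6 = 97*6 = 582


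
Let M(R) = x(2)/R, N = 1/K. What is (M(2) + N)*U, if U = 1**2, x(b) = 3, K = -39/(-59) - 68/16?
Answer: 2069/1694 ≈ 1.2214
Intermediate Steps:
K = -847/236 (K = -39*(-1/59) - 68*1/16 = 39/59 - 17/4 = -847/236 ≈ -3.5890)
N = -236/847 (N = 1/(-847/236) = -236/847 ≈ -0.27863)
U = 1
M(R) = 3/R
(M(2) + N)*U = (3/2 - 236/847)*1 = (2069/1694)*1 = 2069/1694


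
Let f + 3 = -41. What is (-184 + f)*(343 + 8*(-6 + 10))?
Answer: -85500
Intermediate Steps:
f = -44 (f = -3 - 41 = -44)
(-184 + f)*(343 + 8*(-6 + 10)) = (-184 - 44)*(343 + 8*(-6 + 10)) = -228*(343 + 8*4) = -228*(343 + 32) = -228*375 = -85500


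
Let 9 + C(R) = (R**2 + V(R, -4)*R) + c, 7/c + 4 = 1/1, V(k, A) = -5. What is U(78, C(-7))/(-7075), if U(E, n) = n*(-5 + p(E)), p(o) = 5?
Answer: 0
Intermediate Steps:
c = -7/3 (c = 7/(-4 + 1/1) = 7/(-4 + 1) = 7/(-3) = 7*(-1/3) = -7/3 ≈ -2.3333)
C(R) = -34/3 + R**2 - 5*R (C(R) = -9 + ((R**2 - 5*R) - 7/3) = -9 + (-7/3 + R**2 - 5*R) = -34/3 + R**2 - 5*R)
U(E, n) = 0 (U(E, n) = n*(-5 + 5) = n*0 = 0)
U(78, C(-7))/(-7075) = 0/(-7075) = 0*(-1/7075) = 0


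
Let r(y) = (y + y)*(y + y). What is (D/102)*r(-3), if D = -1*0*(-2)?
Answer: 0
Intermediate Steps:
r(y) = 4*y**2 (r(y) = (2*y)*(2*y) = 4*y**2)
D = 0 (D = 0*(-2) = 0)
(D/102)*r(-3) = (0/102)*(4*(-3)**2) = ((1/102)*0)*(4*9) = 0*36 = 0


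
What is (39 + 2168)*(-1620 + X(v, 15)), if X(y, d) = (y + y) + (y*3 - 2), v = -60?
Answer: -4241854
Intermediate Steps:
X(y, d) = -2 + 5*y (X(y, d) = 2*y + (3*y - 2) = 2*y + (-2 + 3*y) = -2 + 5*y)
(39 + 2168)*(-1620 + X(v, 15)) = (39 + 2168)*(-1620 + (-2 + 5*(-60))) = 2207*(-1620 + (-2 - 300)) = 2207*(-1620 - 302) = 2207*(-1922) = -4241854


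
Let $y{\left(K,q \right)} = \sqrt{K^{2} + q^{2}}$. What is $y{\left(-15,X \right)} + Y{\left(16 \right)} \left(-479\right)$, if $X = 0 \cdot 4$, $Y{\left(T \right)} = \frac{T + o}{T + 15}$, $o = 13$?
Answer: $- \frac{13426}{31} \approx -433.1$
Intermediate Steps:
$Y{\left(T \right)} = \frac{13 + T}{15 + T}$ ($Y{\left(T \right)} = \frac{T + 13}{T + 15} = \frac{13 + T}{15 + T}$)
$X = 0$
$y{\left(-15,X \right)} + Y{\left(16 \right)} \left(-479\right) = \sqrt{\left(-15\right)^{2} + 0^{2}} + \frac{13 + 16}{15 + 16} \left(-479\right) = \sqrt{225 + 0} + \frac{1}{31} \cdot 29 \left(-479\right) = \sqrt{225} + \frac{1}{31} \cdot 29 \left(-479\right) = 15 + \frac{29}{31} \left(-479\right) = 15 - \frac{13891}{31} = - \frac{13426}{31}$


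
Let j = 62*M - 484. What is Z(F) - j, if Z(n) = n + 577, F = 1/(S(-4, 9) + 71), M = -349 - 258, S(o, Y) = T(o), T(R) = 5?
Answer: 2940821/76 ≈ 38695.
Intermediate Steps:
S(o, Y) = 5
M = -607
F = 1/76 (F = 1/(5 + 71) = 1/76 ≈ 0.013158)
Z(n) = 577 + n
j = -38118 (j = 62*(-607) - 484 = -37634 - 484 = -38118)
Z(F) - j = (577 + 1/76) - 1*(-38118) = 43853/76 + 38118 = 2940821/76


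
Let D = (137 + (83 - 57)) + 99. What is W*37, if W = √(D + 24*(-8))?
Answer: 37*√70 ≈ 309.56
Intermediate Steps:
D = 262 (D = (137 + 26) + 99 = 163 + 99 = 262)
W = √70 (W = √(262 + 24*(-8)) = √(262 - 192) = √70 ≈ 8.3666)
W*37 = √70*37 = 37*√70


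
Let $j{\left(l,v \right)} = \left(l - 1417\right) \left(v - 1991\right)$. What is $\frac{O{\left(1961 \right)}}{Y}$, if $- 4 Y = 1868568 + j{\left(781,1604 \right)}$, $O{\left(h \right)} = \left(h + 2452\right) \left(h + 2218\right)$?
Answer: $- \frac{878187}{25175} \approx -34.883$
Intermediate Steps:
$j{\left(l,v \right)} = \left(-1991 + v\right) \left(-1417 + l\right)$ ($j{\left(l,v \right)} = \left(-1417 + l\right) \left(-1991 + v\right) = \left(-1991 + v\right) \left(-1417 + l\right)$)
$O{\left(h \right)} = \left(2218 + h\right) \left(2452 + h\right)$ ($O{\left(h \right)} = \left(2452 + h\right) \left(2218 + h\right) = \left(2218 + h\right) \left(2452 + h\right)$)
$Y = -528675$ ($Y = - \frac{1868568 + \left(2821247 - 1554971 - 2272868 + 781 \cdot 1604\right)}{4} = - \frac{1868568 + \left(2821247 - 1554971 - 2272868 + 1252724\right)}{4} = - \frac{1868568 + 246132}{4} = \left(- \frac{1}{4}\right) 2114700 = -528675$)
$\frac{O{\left(1961 \right)}}{Y} = \frac{5438536 + 1961^{2} + 4670 \cdot 1961}{-528675} = \left(5438536 + 3845521 + 9157870\right) \left(- \frac{1}{528675}\right) = 18441927 \left(- \frac{1}{528675}\right) = - \frac{878187}{25175}$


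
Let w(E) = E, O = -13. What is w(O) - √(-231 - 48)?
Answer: -13 - 3*I*√31 ≈ -13.0 - 16.703*I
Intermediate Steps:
w(O) - √(-231 - 48) = -13 - √(-231 - 48) = -13 - √(-279) = -13 - 3*I*√31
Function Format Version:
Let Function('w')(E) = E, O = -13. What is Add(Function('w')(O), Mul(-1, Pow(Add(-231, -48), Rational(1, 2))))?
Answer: Add(-13, Mul(-3, I, Pow(31, Rational(1, 2)))) ≈ Add(-13.000, Mul(-16.703, I))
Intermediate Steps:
Add(Function('w')(O), Mul(-1, Pow(Add(-231, -48), Rational(1, 2)))) = Add(-13, Mul(-1, Pow(Add(-231, -48), Rational(1, 2)))) = Add(-13, Mul(-1, Pow(-279, Rational(1, 2)))) = Add(-13, Mul(-1, Mul(3, I, Pow(31, Rational(1, 2))))) = Add(-13, Mul(-3, I, Pow(31, Rational(1, 2))))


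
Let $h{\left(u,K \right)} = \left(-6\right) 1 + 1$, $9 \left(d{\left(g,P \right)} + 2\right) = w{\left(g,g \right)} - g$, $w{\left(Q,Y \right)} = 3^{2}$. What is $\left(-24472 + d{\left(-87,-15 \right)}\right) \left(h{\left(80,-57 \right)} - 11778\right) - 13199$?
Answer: $\frac{864714773}{3} \approx 2.8824 \cdot 10^{8}$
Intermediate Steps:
$w{\left(Q,Y \right)} = 9$
$d{\left(g,P \right)} = -1 - \frac{g}{9}$ ($d{\left(g,P \right)} = -2 + \frac{9 - g}{9} = -2 - \left(-1 + \frac{g}{9}\right) = -1 - \frac{g}{9}$)
$h{\left(u,K \right)} = -5$ ($h{\left(u,K \right)} = -6 + 1 = -5$)
$\left(-24472 + d{\left(-87,-15 \right)}\right) \left(h{\left(80,-57 \right)} - 11778\right) - 13199 = \left(-24472 - - \frac{26}{3}\right) \left(-5 - 11778\right) - 13199 = \left(-24472 + \left(-1 + \frac{29}{3}\right)\right) \left(-11783\right) - 13199 = \left(-24472 + \frac{26}{3}\right) \left(-11783\right) - 13199 = \left(- \frac{73390}{3}\right) \left(-11783\right) - 13199 = \frac{864754370}{3} - 13199 = \frac{864714773}{3}$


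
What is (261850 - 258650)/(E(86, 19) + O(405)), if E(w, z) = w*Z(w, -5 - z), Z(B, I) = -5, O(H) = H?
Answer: -128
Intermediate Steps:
E(w, z) = -5*w (E(w, z) = w*(-5) = -5*w)
(261850 - 258650)/(E(86, 19) + O(405)) = (261850 - 258650)/(-5*86 + 405) = 3200/(-430 + 405) = 3200/(-25) = 3200*(-1/25) = -128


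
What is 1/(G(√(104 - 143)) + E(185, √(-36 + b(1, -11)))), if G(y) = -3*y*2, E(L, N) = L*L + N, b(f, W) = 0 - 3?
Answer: 1369/46854064 + I*√39/234270320 ≈ 2.9218e-5 + 2.6657e-8*I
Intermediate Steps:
b(f, W) = -3
E(L, N) = N + L² (E(L, N) = L² + N = N + L²)
G(y) = -6*y
1/(G(√(104 - 143)) + E(185, √(-36 + b(1, -11)))) = 1/(-6*√(104 - 143) + (√(-36 - 3) + 185²)) = 1/(-6*I*√39 + (√(-39) + 34225)) = 1/(-6*I*√39 + (I*√39 + 34225)) = 1/(-6*I*√39 + (34225 + I*√39)) = 1/(34225 - 5*I*√39)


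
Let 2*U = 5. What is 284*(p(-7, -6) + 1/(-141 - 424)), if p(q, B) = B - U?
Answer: -1364194/565 ≈ -2414.5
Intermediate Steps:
U = 5/2 (U = (1/2)*5 = 5/2 ≈ 2.5000)
p(q, B) = -5/2 + B (p(q, B) = B - 1*5/2 = B - 5/2 = -5/2 + B)
284*(p(-7, -6) + 1/(-141 - 424)) = 284*((-5/2 - 6) + 1/(-141 - 424)) = 284*(-17/2 + 1/(-565)) = 284*(-17/2 - 1/565) = 284*(-9607/1130) = -1364194/565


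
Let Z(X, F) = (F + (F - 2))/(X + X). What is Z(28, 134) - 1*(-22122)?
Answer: 88507/4 ≈ 22127.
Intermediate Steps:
Z(X, F) = (-2 + 2*F)/(2*X) (Z(X, F) = (F + (-2 + F))/((2*X)) = (-2 + 2*F)*(1/(2*X)) = (-2 + 2*F)/(2*X))
Z(28, 134) - 1*(-22122) = (-1 + 134)/28 - 1*(-22122) = (1/28)*133 + 22122 = 19/4 + 22122 = 88507/4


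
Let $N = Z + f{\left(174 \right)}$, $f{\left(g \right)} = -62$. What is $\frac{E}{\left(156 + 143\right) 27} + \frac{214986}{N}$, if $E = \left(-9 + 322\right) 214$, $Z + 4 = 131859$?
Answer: $\frac{3521113568}{354654963} \approx 9.9283$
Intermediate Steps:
$Z = 131855$ ($Z = -4 + 131859 = 131855$)
$E = 66982$ ($E = 313 \cdot 214 = 66982$)
$N = 131793$ ($N = 131855 - 62 = 131793$)
$\frac{E}{\left(156 + 143\right) 27} + \frac{214986}{N} = \frac{66982}{\left(156 + 143\right) 27} + \frac{214986}{131793} = \frac{66982}{299 \cdot 27} + 214986 \cdot \frac{1}{131793} = \frac{66982}{8073} + \frac{71662}{43931} = \frac{3521113568}{354654963}$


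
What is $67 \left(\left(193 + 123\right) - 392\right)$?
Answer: $-5092$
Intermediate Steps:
$67 \left(\left(193 + 123\right) - 392\right) = 67 \left(316 - 392\right) = 67 \left(-76\right) = -5092$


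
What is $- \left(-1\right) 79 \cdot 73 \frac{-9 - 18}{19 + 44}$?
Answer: $- \frac{17301}{7} \approx -2471.6$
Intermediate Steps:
$- \left(-1\right) 79 \cdot 73 \frac{-9 - 18}{19 + 44} = - \left(-79\right) 73 \left(- \frac{27}{63}\right) = - \left(-5767\right) \left(\left(-27\right) \frac{1}{63}\right) = - \frac{\left(-5767\right) \left(-3\right)}{7} = \left(-1\right) \frac{17301}{7} = - \frac{17301}{7}$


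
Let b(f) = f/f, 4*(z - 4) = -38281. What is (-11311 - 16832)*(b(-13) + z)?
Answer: 1076779323/4 ≈ 2.6919e+8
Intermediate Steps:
z = -38265/4 (z = 4 + (¼)*(-38281) = 4 - 38281/4 = -38265/4 ≈ -9566.3)
b(f) = 1
(-11311 - 16832)*(b(-13) + z) = (-11311 - 16832)*(1 - 38265/4) = -28143*(-38261/4) = 1076779323/4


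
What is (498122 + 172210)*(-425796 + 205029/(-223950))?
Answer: -10653499246702338/37325 ≈ -2.8543e+11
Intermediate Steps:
(498122 + 172210)*(-425796 + 205029/(-223950)) = 670332*(-425796 + 205029*(-1/223950)) = 670332*(-425796 - 68343/74650) = 670332*(-31785739743/74650) = -10653499246702338/37325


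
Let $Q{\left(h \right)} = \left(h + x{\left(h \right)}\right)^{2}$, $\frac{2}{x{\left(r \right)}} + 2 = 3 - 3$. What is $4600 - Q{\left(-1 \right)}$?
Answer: $4596$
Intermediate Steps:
$x{\left(r \right)} = -1$ ($x{\left(r \right)} = \frac{2}{-2 + \left(3 - 3\right)} = \frac{2}{-2 + 0} = \frac{2}{-2} = 2 \left(- \frac{1}{2}\right) = -1$)
$Q{\left(h \right)} = \left(-1 + h\right)^{2}$ ($Q{\left(h \right)} = \left(h - 1\right)^{2} = \left(-1 + h\right)^{2}$)
$4600 - Q{\left(-1 \right)} = 4600 - \left(-1 - 1\right)^{2} = 4600 - \left(-2\right)^{2} = 4600 - 4 = 4596$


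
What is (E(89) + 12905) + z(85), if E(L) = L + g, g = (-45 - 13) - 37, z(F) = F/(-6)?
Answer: 77309/6 ≈ 12885.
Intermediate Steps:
z(F) = -F/6 (z(F) = F*(-1/6) = -F/6)
g = -95 (g = -58 - 37 = -95)
E(L) = -95 + L (E(L) = L - 95 = -95 + L)
(E(89) + 12905) + z(85) = ((-95 + 89) + 12905) - 1/6*85 = (-6 + 12905) - 85/6 = 12899 - 85/6 = 77309/6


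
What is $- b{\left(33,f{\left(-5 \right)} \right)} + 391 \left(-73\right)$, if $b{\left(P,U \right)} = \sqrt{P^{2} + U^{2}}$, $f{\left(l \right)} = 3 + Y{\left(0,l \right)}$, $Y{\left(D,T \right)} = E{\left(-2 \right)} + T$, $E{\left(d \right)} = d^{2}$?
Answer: $-28543 - \sqrt{1093} \approx -28576.0$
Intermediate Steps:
$Y{\left(D,T \right)} = 4 + T$ ($Y{\left(D,T \right)} = \left(-2\right)^{2} + T = 4 + T$)
$f{\left(l \right)} = 7 + l$ ($f{\left(l \right)} = 3 + \left(4 + l\right) = 7 + l$)
$- b{\left(33,f{\left(-5 \right)} \right)} + 391 \left(-73\right) = - \sqrt{33^{2} + \left(7 - 5\right)^{2}} + 391 \left(-73\right) = - \sqrt{1089 + 2^{2}} - 28543 = - \sqrt{1089 + 4} - 28543 = - \sqrt{1093} - 28543 = -28543 - \sqrt{1093}$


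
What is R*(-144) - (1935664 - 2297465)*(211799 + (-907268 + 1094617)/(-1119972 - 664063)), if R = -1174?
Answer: 12428110217739216/162185 ≈ 7.6629e+10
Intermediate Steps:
R*(-144) - (1935664 - 2297465)*(211799 + (-907268 + 1094617)/(-1119972 - 664063)) = -1174*(-144) - (1935664 - 2297465)*(211799 + (-907268 + 1094617)/(-1119972 - 664063)) = 169056 - (-361801)*(211799 + 187349/(-1784035)) = 169056 - (-361801)*(211799 + 187349*(-1/1784035)) = 169056 - (-361801)*(211799 - 187349/1784035) = 169056 - (-361801)*377856641616/1784035 = 169056 - 1*(-12428082799391856/162185) = 169056 + 12428082799391856/162185 = 12428110217739216/162185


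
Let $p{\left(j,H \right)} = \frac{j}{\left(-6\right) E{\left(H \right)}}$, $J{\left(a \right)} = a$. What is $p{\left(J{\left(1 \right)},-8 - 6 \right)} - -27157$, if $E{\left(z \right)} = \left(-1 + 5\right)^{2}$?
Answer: $\frac{2607071}{96} \approx 27157.0$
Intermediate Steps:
$E{\left(z \right)} = 16$ ($E{\left(z \right)} = 4^{2} = 16$)
$p{\left(j,H \right)} = - \frac{j}{96}$ ($p{\left(j,H \right)} = \frac{j}{\left(-6\right) 16} = \frac{j}{-96} = j \left(- \frac{1}{96}\right) = - \frac{j}{96}$)
$p{\left(J{\left(1 \right)},-8 - 6 \right)} - -27157 = \left(- \frac{1}{96}\right) 1 - -27157 = - \frac{1}{96} + 27157 = \frac{2607071}{96}$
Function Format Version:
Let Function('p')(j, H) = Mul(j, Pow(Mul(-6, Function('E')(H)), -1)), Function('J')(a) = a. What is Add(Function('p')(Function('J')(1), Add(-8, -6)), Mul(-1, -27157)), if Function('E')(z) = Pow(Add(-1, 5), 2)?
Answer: Rational(2607071, 96) ≈ 27157.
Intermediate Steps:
Function('E')(z) = 16 (Function('E')(z) = Pow(4, 2) = 16)
Function('p')(j, H) = Mul(Rational(-1, 96), j) (Function('p')(j, H) = Mul(j, Pow(Mul(-6, 16), -1)) = Mul(j, Pow(-96, -1)) = Mul(j, Rational(-1, 96)) = Mul(Rational(-1, 96), j))
Add(Function('p')(Function('J')(1), Add(-8, -6)), Mul(-1, -27157)) = Add(Mul(Rational(-1, 96), 1), Mul(-1, -27157)) = Add(Rational(-1, 96), 27157) = Rational(2607071, 96)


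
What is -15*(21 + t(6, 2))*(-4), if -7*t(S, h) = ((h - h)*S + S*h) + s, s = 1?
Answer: 8040/7 ≈ 1148.6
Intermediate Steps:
t(S, h) = -⅐ - S*h/7 (t(S, h) = -(((h - h)*S + S*h) + 1)/7 = -((0*S + S*h) + 1)/7 = -((0 + S*h) + 1)/7 = -(S*h + 1)/7 = -(1 + S*h)/7 = -⅐ - S*h/7)
-15*(21 + t(6, 2))*(-4) = -15*(21 + (-⅐ - ⅐*6*2))*(-4) = -15*(21 + (-⅐ - 12/7))*(-4) = -15*(21 - 13/7)*(-4) = -15*134/7*(-4) = -2010/7*(-4) = 8040/7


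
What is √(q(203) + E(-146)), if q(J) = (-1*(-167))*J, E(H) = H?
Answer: √33755 ≈ 183.73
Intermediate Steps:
q(J) = 167*J
√(q(203) + E(-146)) = √(167*203 - 146) = √(33901 - 146) = √33755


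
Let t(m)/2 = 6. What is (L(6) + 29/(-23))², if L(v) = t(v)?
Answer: 61009/529 ≈ 115.33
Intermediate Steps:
t(m) = 12 (t(m) = 2*6 = 12)
L(v) = 12
(L(6) + 29/(-23))² = (12 + 29/(-23))² = (12 + 29*(-1/23))² = (12 - 29/23)² = (247/23)² = 61009/529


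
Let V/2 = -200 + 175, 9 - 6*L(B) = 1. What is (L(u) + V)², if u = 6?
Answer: 21316/9 ≈ 2368.4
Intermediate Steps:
L(B) = 4/3 (L(B) = 3/2 - ⅙*1 = 3/2 - ⅙ = 4/3)
V = -50 (V = 2*(-200 + 175) = 2*(-25) = -50)
(L(u) + V)² = (4/3 - 50)² = (-146/3)² = 21316/9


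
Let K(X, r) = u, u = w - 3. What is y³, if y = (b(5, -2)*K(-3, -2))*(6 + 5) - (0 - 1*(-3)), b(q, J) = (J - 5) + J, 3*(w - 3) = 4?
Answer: -2460375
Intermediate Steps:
w = 13/3 (w = 3 + (⅓)*4 = 3 + 4/3 = 13/3 ≈ 4.3333)
u = 4/3 (u = 13/3 - 3 = 4/3 ≈ 1.3333)
K(X, r) = 4/3
b(q, J) = -5 + 2*J (b(q, J) = (-5 + J) + J = -5 + 2*J)
y = -135 (y = ((-5 + 2*(-2))*(4/3))*(6 + 5) - (0 - 1*(-3)) = ((-5 - 4)*(4/3))*11 - (0 + 3) = -9*4/3*11 - 1*3 = -12*11 - 3 = -132 - 3 = -135)
y³ = (-135)³ = -2460375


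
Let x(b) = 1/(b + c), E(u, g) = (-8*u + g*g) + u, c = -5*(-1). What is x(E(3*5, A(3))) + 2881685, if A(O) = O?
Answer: 262233334/91 ≈ 2.8817e+6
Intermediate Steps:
c = 5
E(u, g) = g**2 - 7*u (E(u, g) = (-8*u + g**2) + u = (g**2 - 8*u) + u = g**2 - 7*u)
x(b) = 1/(5 + b) (x(b) = 1/(b + 5) = 1/(5 + b))
x(E(3*5, A(3))) + 2881685 = 1/(5 + (3**2 - 21*5)) + 2881685 = 1/(5 + (9 - 7*15)) + 2881685 = 1/(5 + (9 - 105)) + 2881685 = 1/(5 - 96) + 2881685 = 1/(-91) + 2881685 = -1/91 + 2881685 = 262233334/91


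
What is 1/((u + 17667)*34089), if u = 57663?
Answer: 1/2567924370 ≈ 3.8942e-10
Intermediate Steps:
1/((u + 17667)*34089) = 1/((57663 + 17667)*34089) = (1/34089)/75330 = (1/75330)*(1/34089) = 1/2567924370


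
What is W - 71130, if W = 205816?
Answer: 134686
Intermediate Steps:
W - 71130 = 205816 - 71130 = 134686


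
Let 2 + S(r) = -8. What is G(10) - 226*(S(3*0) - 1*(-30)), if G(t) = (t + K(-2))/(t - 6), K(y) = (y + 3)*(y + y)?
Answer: -9037/2 ≈ -4518.5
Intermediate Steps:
S(r) = -10 (S(r) = -2 - 8 = -10)
K(y) = 2*y*(3 + y) (K(y) = (3 + y)*(2*y) = 2*y*(3 + y))
G(t) = (-4 + t)/(-6 + t) (G(t) = (t + 2*(-2)*(3 - 2))/(t - 6) = (t + 2*(-2)*1)/(-6 + t) = (t - 4)/(-6 + t) = (-4 + t)/(-6 + t))
G(10) - 226*(S(3*0) - 1*(-30)) = (-4 + 10)/(-6 + 10) - 226*(-10 - 1*(-30)) = 6/4 - 226*(-10 + 30) = (¼)*6 - 226*20 = 3/2 - 4520 = -9037/2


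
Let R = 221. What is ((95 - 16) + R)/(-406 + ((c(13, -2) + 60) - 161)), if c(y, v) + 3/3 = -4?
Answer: -75/128 ≈ -0.58594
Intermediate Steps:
c(y, v) = -5 (c(y, v) = -1 - 4 = -5)
((95 - 16) + R)/(-406 + ((c(13, -2) + 60) - 161)) = ((95 - 16) + 221)/(-406 + ((-5 + 60) - 161)) = (79 + 221)/(-406 + (55 - 161)) = 300/(-406 - 106) = 300/(-512) = 300*(-1/512) = -75/128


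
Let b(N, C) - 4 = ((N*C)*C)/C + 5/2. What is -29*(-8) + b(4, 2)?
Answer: 493/2 ≈ 246.50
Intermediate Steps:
b(N, C) = 13/2 + C*N (b(N, C) = 4 + (((N*C)*C)/C + 5/2) = 4 + (((C*N)*C)/C + 5*(½)) = 4 + ((N*C²)/C + 5/2) = 4 + (C*N + 5/2) = 4 + (5/2 + C*N) = 13/2 + C*N)
-29*(-8) + b(4, 2) = -29*(-8) + (13/2 + 2*4) = 232 + (13/2 + 8) = 232 + 29/2 = 493/2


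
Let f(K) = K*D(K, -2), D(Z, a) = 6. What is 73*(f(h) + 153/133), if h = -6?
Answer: -338355/133 ≈ -2544.0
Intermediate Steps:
f(K) = 6*K (f(K) = K*6 = 6*K)
73*(f(h) + 153/133) = 73*(6*(-6) + 153/133) = 73*(-36 + 153*(1/133)) = 73*(-36 + 153/133) = 73*(-4635/133) = -338355/133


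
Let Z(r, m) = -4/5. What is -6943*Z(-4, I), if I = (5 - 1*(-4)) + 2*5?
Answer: 27772/5 ≈ 5554.4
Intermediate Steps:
I = 19 (I = (5 + 4) + 10 = 9 + 10 = 19)
Z(r, m) = -4/5 (Z(r, m) = -4*1/5 = -4/5)
-6943*Z(-4, I) = -6943*(-4/5) = 27772/5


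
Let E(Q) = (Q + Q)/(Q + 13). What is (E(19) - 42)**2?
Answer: 426409/256 ≈ 1665.7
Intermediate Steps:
E(Q) = 2*Q/(13 + Q) (E(Q) = (2*Q)/(13 + Q) = 2*Q/(13 + Q))
(E(19) - 42)**2 = (2*19/(13 + 19) - 42)**2 = (2*19/32 - 42)**2 = (2*19*(1/32) - 42)**2 = (19/16 - 42)**2 = (-653/16)**2 = 426409/256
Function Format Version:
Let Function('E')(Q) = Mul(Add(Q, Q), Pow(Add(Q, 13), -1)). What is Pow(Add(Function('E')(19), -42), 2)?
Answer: Rational(426409, 256) ≈ 1665.7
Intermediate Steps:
Function('E')(Q) = Mul(2, Q, Pow(Add(13, Q), -1)) (Function('E')(Q) = Mul(Mul(2, Q), Pow(Add(13, Q), -1)) = Mul(2, Q, Pow(Add(13, Q), -1)))
Pow(Add(Function('E')(19), -42), 2) = Pow(Add(Mul(2, 19, Pow(Add(13, 19), -1)), -42), 2) = Pow(Add(Mul(2, 19, Pow(32, -1)), -42), 2) = Pow(Add(Mul(2, 19, Rational(1, 32)), -42), 2) = Pow(Add(Rational(19, 16), -42), 2) = Pow(Rational(-653, 16), 2) = Rational(426409, 256)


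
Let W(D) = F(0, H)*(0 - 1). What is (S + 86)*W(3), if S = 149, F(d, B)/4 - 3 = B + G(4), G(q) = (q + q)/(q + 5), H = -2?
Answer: -15980/9 ≈ -1775.6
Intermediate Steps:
G(q) = 2*q/(5 + q) (G(q) = (2*q)/(5 + q) = 2*q/(5 + q))
F(d, B) = 140/9 + 4*B (F(d, B) = 12 + 4*(B + 2*4/(5 + 4)) = 12 + 4*(B + 2*4/9) = 12 + 4*(B + 2*4*(⅑)) = 12 + 4*(B + 8/9) = 12 + 4*(8/9 + B) = 12 + (32/9 + 4*B) = 140/9 + 4*B)
W(D) = -68/9 (W(D) = (140/9 + 4*(-2))*(0 - 1) = (140/9 - 8)*(-1) = (68/9)*(-1) = -68/9)
(S + 86)*W(3) = (149 + 86)*(-68/9) = 235*(-68/9) = -15980/9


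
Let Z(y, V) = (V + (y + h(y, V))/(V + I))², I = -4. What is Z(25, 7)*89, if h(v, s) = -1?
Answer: 20025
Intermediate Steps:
Z(y, V) = (V + (-1 + y)/(-4 + V))² (Z(y, V) = (V + (y - 1)/(V - 4))² = (V + (-1 + y)/(-4 + V))²)
Z(25, 7)*89 = ((-1 + 25 + 7² - 4*7)²/(-4 + 7)²)*89 = ((-1 + 25 + 49 - 28)²/3²)*89 = ((⅑)*45²)*89 = ((⅑)*2025)*89 = 225*89 = 20025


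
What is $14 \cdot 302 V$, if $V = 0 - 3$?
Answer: $-12684$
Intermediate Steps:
$V = -3$ ($V = 0 - 3 = -3$)
$14 \cdot 302 V = 14 \cdot 302 \left(-3\right) = 4228 \left(-3\right) = -12684$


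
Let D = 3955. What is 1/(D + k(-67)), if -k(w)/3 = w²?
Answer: -1/9512 ≈ -0.00010513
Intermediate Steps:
k(w) = -3*w²
1/(D + k(-67)) = 1/(3955 - 3*(-67)²) = 1/(3955 - 3*4489) = 1/(3955 - 13467) = 1/(-9512) = -1/9512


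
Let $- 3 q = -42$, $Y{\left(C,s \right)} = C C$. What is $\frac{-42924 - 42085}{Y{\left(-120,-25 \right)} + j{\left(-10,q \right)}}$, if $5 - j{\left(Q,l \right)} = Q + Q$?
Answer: $- \frac{85009}{14425} \approx -5.8932$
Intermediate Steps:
$Y{\left(C,s \right)} = C^{2}$
$q = 14$ ($q = \left(- \frac{1}{3}\right) \left(-42\right) = 14$)
$j{\left(Q,l \right)} = 5 - 2 Q$ ($j{\left(Q,l \right)} = 5 - \left(Q + Q\right) = 5 - 2 Q$)
$\frac{-42924 - 42085}{Y{\left(-120,-25 \right)} + j{\left(-10,q \right)}} = \frac{-42924 - 42085}{\left(-120\right)^{2} + \left(5 - -20\right)} = - \frac{85009}{14400 + \left(5 + 20\right)} = - \frac{85009}{14400 + 25} = - \frac{85009}{14425}$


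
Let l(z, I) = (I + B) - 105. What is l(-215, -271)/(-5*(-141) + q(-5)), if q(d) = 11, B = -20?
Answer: -99/179 ≈ -0.55307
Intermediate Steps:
l(z, I) = -125 + I (l(z, I) = (I - 20) - 105 = (-20 + I) - 105 = -125 + I)
l(-215, -271)/(-5*(-141) + q(-5)) = (-125 - 271)/(-5*(-141) + 11) = -396/(705 + 11) = -396/716 = -396*1/716 = -99/179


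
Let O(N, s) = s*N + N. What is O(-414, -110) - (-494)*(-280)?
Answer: -93194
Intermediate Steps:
O(N, s) = N + N*s (O(N, s) = N*s + N = N + N*s)
O(-414, -110) - (-494)*(-280) = -414*(1 - 110) - (-494)*(-280) = -414*(-109) - 1*138320 = 45126 - 138320 = -93194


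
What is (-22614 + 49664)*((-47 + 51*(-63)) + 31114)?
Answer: 753450700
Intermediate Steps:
(-22614 + 49664)*((-47 + 51*(-63)) + 31114) = 27050*((-47 - 3213) + 31114) = 27050*(-3260 + 31114) = 27050*27854 = 753450700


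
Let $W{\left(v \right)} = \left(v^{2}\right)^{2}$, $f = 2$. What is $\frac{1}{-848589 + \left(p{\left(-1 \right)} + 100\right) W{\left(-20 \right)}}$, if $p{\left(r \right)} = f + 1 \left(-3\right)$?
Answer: $\frac{1}{14991411} \approx 6.6705 \cdot 10^{-8}$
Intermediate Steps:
$p{\left(r \right)} = -1$ ($p{\left(r \right)} = 2 + 1 \left(-3\right) = 2 - 3 = -1$)
$W{\left(v \right)} = v^{4}$
$\frac{1}{-848589 + \left(p{\left(-1 \right)} + 100\right) W{\left(-20 \right)}} = \frac{1}{-848589 + \left(-1 + 100\right) \left(-20\right)^{4}} = \frac{1}{-848589 + 99 \cdot 160000} = \frac{1}{-848589 + 15840000} = \frac{1}{14991411}$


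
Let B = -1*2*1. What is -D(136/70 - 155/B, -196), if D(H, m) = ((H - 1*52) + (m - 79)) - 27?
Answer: 19219/70 ≈ 274.56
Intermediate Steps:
B = -2 (B = -2*1 = -2)
D(H, m) = -158 + H + m (D(H, m) = ((H - 52) + (-79 + m)) - 27 = ((-52 + H) + (-79 + m)) - 27 = (-131 + H + m) - 27 = -158 + H + m)
-D(136/70 - 155/B, -196) = -(-158 + (136/70 - 155/(-2)) - 196) = -(-158 + (136*(1/70) - 155*(-½)) - 196) = -(-158 + (68/35 + 155/2) - 196) = -(-158 + 5561/70 - 196) = -1*(-19219/70) = 19219/70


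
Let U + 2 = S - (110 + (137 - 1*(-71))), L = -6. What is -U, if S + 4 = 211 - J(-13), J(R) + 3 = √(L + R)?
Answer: 110 + I*√19 ≈ 110.0 + 4.3589*I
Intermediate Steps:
J(R) = -3 + √(-6 + R)
S = 210 - I*√19 (S = -4 + (211 - (-3 + √(-6 - 13))) = -4 + (211 - (-3 + √(-19))) = -4 + (211 - (-3 + I*√19)) = -4 + (211 + (3 - I*√19)) = -4 + (214 - I*√19) = 210 - I*√19 ≈ 210.0 - 4.3589*I)
U = -110 - I*√19 (U = -2 + ((210 - I*√19) - (110 + (137 - 1*(-71)))) = -2 + ((210 - I*√19) - (110 + (137 + 71))) = -2 + ((210 - I*√19) - (110 + 208)) = -2 + ((210 - I*√19) - 1*318) = -2 + ((210 - I*√19) - 318) = -2 + (-108 - I*√19) = -110 - I*√19 ≈ -110.0 - 4.3589*I)
-U = -(-110 - I*√19) = 110 + I*√19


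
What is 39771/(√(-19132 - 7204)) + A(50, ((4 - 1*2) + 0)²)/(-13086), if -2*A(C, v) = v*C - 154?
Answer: 23/13086 - 39771*I*√1646/6584 ≈ 0.0017576 - 245.07*I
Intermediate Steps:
A(C, v) = 77 - C*v/2 (A(C, v) = -(v*C - 154)/2 = -(C*v - 154)/2 = -(-154 + C*v)/2 = 77 - C*v/2)
39771/(√(-19132 - 7204)) + A(50, ((4 - 1*2) + 0)²)/(-13086) = 39771/(√(-19132 - 7204)) + (77 - ½*50*((4 - 1*2) + 0)²)/(-13086) = 39771/(√(-26336)) + (77 - ½*50*((4 - 2) + 0)²)*(-1/13086) = 39771/((4*I*√1646)) + (77 - ½*50*(2 + 0)²)*(-1/13086) = 39771*(-I*√1646/6584) + (77 - ½*50*2²)*(-1/13086) = -39771*I*√1646/6584 + (77 - ½*50*4)*(-1/13086) = -39771*I*√1646/6584 + (77 - 100)*(-1/13086) = -39771*I*√1646/6584 - 23*(-1/13086) = -39771*I*√1646/6584 + 23/13086 = 23/13086 - 39771*I*√1646/6584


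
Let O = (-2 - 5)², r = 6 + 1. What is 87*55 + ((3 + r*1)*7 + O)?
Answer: 4904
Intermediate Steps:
r = 7
O = 49 (O = (-7)² = 49)
87*55 + ((3 + r*1)*7 + O) = 87*55 + ((3 + 7*1)*7 + 49) = 4785 + ((3 + 7)*7 + 49) = 4785 + (10*7 + 49) = 4785 + (70 + 49) = 4785 + 119 = 4904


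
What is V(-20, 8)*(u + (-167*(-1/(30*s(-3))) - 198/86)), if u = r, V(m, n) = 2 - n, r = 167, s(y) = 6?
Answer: -1281941/1290 ≈ -993.75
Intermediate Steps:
u = 167
V(-20, 8)*(u + (-167*(-1/(30*s(-3))) - 198/86)) = (2 - 1*8)*(167 + (-167/((5*6)*(-6)) - 198/86)) = (2 - 8)*(167 + (-167/(30*(-6)) - 198*1/86)) = -6*(167 + (-167/(-180) - 99/43)) = -6*(167 + (-167*(-1/180) - 99/43)) = -6*(167 + (167/180 - 99/43)) = -6*(167 - 10639/7740) = -6*1281941/7740 = -1281941/1290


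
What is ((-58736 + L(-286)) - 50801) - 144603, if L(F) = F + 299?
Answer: -254127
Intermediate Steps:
L(F) = 299 + F
((-58736 + L(-286)) - 50801) - 144603 = ((-58736 + (299 - 286)) - 50801) - 144603 = ((-58736 + 13) - 50801) - 144603 = (-58723 - 50801) - 144603 = -109524 - 144603 = -254127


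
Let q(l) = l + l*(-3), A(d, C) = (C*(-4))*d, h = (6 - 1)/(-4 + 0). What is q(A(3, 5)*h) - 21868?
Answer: -22018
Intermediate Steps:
h = -5/4 (h = 5/(-4) = 5*(-¼) = -5/4 ≈ -1.2500)
A(d, C) = -4*C*d (A(d, C) = (-4*C)*d = -4*C*d)
q(l) = -2*l (q(l) = l - 3*l = -2*l)
q(A(3, 5)*h) - 21868 = -2*(-4*5*3)*(-5)/4 - 21868 = -(-120)*(-5)/4 - 21868 = -2*75 - 21868 = -150 - 21868 = -22018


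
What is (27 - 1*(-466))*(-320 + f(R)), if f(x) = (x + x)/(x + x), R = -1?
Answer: -157267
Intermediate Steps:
f(x) = 1 (f(x) = (2*x)/((2*x)) = (2*x)*(1/(2*x)) = 1)
(27 - 1*(-466))*(-320 + f(R)) = (27 - 1*(-466))*(-320 + 1) = (27 + 466)*(-319) = 493*(-319) = -157267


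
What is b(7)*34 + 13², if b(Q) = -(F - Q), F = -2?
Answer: 475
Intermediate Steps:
b(Q) = 2 + Q (b(Q) = -(-2 - Q) = 2 + Q)
b(7)*34 + 13² = (2 + 7)*34 + 13² = 9*34 + 169 = 306 + 169 = 475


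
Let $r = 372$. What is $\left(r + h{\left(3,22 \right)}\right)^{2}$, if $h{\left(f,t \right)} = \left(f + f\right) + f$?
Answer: $145161$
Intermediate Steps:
$h{\left(f,t \right)} = 3 f$ ($h{\left(f,t \right)} = 2 f + f = 3 f$)
$\left(r + h{\left(3,22 \right)}\right)^{2} = \left(372 + 3 \cdot 3\right)^{2} = \left(372 + 9\right)^{2} = 381^{2} = 145161$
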